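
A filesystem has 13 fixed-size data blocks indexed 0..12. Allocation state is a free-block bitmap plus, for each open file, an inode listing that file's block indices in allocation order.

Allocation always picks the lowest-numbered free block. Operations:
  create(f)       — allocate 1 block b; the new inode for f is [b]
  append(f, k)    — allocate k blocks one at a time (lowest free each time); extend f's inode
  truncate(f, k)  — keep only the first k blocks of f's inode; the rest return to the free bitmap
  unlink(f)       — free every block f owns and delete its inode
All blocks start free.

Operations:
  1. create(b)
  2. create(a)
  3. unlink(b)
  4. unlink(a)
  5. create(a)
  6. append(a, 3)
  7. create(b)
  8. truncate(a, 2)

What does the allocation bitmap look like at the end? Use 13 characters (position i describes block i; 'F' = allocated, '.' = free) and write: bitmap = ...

[1] create(b) — b=0 (map F............)
[2] create(a) — a=1 b=0 (map FF...........)
[3] unlink(b) — a=1 (map .F...........)
[4] unlink(a) —  (map .............)
[5] create(a) — a=0 (map F............)
[6] append(a, 3) — a=0,1,2,3 (map FFFF.........)
[7] create(b) — a=0,1,2,3 b=4 (map FFFFF........)
[8] truncate(a, 2) — a=0,1 b=4 (map FF..F........)

bitmap = FF..F........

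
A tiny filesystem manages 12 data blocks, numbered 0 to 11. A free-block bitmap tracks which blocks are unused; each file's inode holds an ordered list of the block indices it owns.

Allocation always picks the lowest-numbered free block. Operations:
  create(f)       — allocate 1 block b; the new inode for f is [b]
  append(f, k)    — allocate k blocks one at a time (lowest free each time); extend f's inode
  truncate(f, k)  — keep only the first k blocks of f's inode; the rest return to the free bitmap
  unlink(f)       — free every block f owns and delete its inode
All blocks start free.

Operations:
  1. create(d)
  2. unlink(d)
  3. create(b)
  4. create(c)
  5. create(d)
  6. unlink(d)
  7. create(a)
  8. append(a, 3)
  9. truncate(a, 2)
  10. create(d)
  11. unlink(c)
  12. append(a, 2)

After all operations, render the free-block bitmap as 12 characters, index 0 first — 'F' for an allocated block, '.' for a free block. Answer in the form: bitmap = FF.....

bitmap = FFFFFF......

after create(d) → d:[0]  free=[F...........]
after unlink(d) →   free=[............]
after create(b) → b:[0]  free=[F...........]
after create(c) → b:[0], c:[1]  free=[FF..........]
after create(d) → b:[0], c:[1], d:[2]  free=[FFF.........]
after unlink(d) → b:[0], c:[1]  free=[FF..........]
after create(a) → a:[2], b:[0], c:[1]  free=[FFF.........]
after append(a, 3) → a:[2, 3, 4, 5], b:[0], c:[1]  free=[FFFFFF......]
after truncate(a, 2) → a:[2, 3], b:[0], c:[1]  free=[FFFF........]
after create(d) → a:[2, 3], b:[0], c:[1], d:[4]  free=[FFFFF.......]
after unlink(c) → a:[2, 3], b:[0], d:[4]  free=[F.FFF.......]
after append(a, 2) → a:[2, 3, 1, 5], b:[0], d:[4]  free=[FFFFFF......]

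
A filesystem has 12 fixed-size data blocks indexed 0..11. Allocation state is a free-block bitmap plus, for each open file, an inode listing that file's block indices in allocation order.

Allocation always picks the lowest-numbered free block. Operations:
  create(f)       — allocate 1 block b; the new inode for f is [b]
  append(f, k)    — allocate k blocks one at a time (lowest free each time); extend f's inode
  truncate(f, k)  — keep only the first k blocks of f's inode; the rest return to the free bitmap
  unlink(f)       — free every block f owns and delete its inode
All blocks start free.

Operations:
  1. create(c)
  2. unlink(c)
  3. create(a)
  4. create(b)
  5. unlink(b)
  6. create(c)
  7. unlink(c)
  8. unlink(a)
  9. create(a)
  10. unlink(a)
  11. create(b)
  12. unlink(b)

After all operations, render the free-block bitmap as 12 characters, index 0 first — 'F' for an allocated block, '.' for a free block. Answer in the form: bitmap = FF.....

[1] create(c) — c=0 (map F...........)
[2] unlink(c) —  (map ............)
[3] create(a) — a=0 (map F...........)
[4] create(b) — a=0 b=1 (map FF..........)
[5] unlink(b) — a=0 (map F...........)
[6] create(c) — a=0 c=1 (map FF..........)
[7] unlink(c) — a=0 (map F...........)
[8] unlink(a) —  (map ............)
[9] create(a) — a=0 (map F...........)
[10] unlink(a) —  (map ............)
[11] create(b) — b=0 (map F...........)
[12] unlink(b) —  (map ............)

bitmap = ............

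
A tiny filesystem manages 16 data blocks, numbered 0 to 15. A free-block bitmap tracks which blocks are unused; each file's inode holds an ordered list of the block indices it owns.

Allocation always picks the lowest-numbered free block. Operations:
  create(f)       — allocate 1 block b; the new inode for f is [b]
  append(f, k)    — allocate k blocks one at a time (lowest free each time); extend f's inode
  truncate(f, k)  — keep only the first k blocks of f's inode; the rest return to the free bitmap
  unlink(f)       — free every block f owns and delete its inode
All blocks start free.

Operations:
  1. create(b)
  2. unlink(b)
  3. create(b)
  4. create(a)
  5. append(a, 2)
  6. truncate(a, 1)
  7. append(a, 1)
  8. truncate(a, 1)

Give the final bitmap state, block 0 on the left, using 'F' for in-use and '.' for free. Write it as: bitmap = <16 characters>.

bitmap = FF..............

[1] create(b) — b=0 (map F...............)
[2] unlink(b) —  (map ................)
[3] create(b) — b=0 (map F...............)
[4] create(a) — a=1 b=0 (map FF..............)
[5] append(a, 2) — a=1,2,3 b=0 (map FFFF............)
[6] truncate(a, 1) — a=1 b=0 (map FF..............)
[7] append(a, 1) — a=1,2 b=0 (map FFF.............)
[8] truncate(a, 1) — a=1 b=0 (map FF..............)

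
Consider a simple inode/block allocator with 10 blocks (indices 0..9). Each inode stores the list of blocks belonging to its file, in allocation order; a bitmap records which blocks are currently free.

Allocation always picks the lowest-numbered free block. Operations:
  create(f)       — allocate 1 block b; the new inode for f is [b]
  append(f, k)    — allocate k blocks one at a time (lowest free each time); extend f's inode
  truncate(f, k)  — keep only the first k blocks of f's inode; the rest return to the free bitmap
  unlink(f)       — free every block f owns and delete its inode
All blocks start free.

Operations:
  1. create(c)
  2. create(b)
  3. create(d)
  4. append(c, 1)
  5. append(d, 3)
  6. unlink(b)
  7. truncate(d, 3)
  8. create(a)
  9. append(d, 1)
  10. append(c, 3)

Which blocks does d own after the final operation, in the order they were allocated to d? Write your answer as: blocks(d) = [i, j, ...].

  1. create(c)  ⇒  F.........  {c→[0]}
  2. create(b)  ⇒  FF........  {b→[1]; c→[0]}
  3. create(d)  ⇒  FFF.......  {b→[1]; c→[0]; d→[2]}
  4. append(c, 1)  ⇒  FFFF......  {b→[1]; c→[0, 3]; d→[2]}
  5. append(d, 3)  ⇒  FFFFFFF...  {b→[1]; c→[0, 3]; d→[2, 4, 5, 6]}
  6. unlink(b)  ⇒  F.FFFFF...  {c→[0, 3]; d→[2, 4, 5, 6]}
  7. truncate(d, 3)  ⇒  F.FFFF....  {c→[0, 3]; d→[2, 4, 5]}
  8. create(a)  ⇒  FFFFFF....  {a→[1]; c→[0, 3]; d→[2, 4, 5]}
  9. append(d, 1)  ⇒  FFFFFFF...  {a→[1]; c→[0, 3]; d→[2, 4, 5, 6]}
  10. append(c, 3)  ⇒  FFFFFFFFFF  {a→[1]; c→[0, 3, 7, 8, 9]; d→[2, 4, 5, 6]}

blocks(d) = [2, 4, 5, 6]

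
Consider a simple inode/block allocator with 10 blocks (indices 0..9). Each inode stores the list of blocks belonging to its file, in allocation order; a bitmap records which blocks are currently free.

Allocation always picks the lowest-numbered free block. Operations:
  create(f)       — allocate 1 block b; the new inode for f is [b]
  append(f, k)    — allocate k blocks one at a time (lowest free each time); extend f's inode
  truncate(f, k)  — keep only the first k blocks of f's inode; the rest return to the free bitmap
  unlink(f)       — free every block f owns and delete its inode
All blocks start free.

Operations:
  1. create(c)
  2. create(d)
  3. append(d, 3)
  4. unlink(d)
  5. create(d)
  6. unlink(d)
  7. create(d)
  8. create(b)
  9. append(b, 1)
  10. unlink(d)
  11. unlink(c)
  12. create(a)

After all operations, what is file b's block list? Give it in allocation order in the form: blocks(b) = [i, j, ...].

blocks(b) = [2, 3]

create(c): bitmap=F......... | c=[0]
create(d): bitmap=FF........ | c=[0] d=[1]
append(d, 3): bitmap=FFFFF..... | c=[0] d=[1, 2, 3, 4]
unlink(d): bitmap=F......... | c=[0]
create(d): bitmap=FF........ | c=[0] d=[1]
unlink(d): bitmap=F......... | c=[0]
create(d): bitmap=FF........ | c=[0] d=[1]
create(b): bitmap=FFF....... | b=[2] c=[0] d=[1]
append(b, 1): bitmap=FFFF...... | b=[2, 3] c=[0] d=[1]
unlink(d): bitmap=F.FF...... | b=[2, 3] c=[0]
unlink(c): bitmap=..FF...... | b=[2, 3]
create(a): bitmap=F.FF...... | a=[0] b=[2, 3]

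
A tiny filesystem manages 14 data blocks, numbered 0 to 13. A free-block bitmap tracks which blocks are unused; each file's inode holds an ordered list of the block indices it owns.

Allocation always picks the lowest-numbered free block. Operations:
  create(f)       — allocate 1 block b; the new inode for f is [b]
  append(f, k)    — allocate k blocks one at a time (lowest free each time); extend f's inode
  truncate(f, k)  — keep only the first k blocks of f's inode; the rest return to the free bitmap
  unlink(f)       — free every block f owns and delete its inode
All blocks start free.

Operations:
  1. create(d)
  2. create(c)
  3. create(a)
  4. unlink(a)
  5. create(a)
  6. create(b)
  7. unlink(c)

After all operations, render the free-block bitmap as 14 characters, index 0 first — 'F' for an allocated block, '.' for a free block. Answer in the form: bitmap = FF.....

create(d): bitmap=F............. | d=[0]
create(c): bitmap=FF............ | c=[1] d=[0]
create(a): bitmap=FFF........... | a=[2] c=[1] d=[0]
unlink(a): bitmap=FF............ | c=[1] d=[0]
create(a): bitmap=FFF........... | a=[2] c=[1] d=[0]
create(b): bitmap=FFFF.......... | a=[2] b=[3] c=[1] d=[0]
unlink(c): bitmap=F.FF.......... | a=[2] b=[3] d=[0]

bitmap = F.FF..........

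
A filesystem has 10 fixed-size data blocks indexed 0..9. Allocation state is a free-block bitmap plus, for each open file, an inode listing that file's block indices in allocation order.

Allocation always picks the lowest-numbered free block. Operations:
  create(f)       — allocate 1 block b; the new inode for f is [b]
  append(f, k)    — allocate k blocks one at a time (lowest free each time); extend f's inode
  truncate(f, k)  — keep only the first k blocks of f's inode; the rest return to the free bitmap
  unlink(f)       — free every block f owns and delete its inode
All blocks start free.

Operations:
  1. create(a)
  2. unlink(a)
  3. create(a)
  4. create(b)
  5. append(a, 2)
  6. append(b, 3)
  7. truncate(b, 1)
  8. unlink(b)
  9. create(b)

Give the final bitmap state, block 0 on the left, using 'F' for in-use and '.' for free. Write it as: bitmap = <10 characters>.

bitmap = FFFF......

[1] create(a) — a=0 (map F.........)
[2] unlink(a) —  (map ..........)
[3] create(a) — a=0 (map F.........)
[4] create(b) — a=0 b=1 (map FF........)
[5] append(a, 2) — a=0,2,3 b=1 (map FFFF......)
[6] append(b, 3) — a=0,2,3 b=1,4,5,6 (map FFFFFFF...)
[7] truncate(b, 1) — a=0,2,3 b=1 (map FFFF......)
[8] unlink(b) — a=0,2,3 (map F.FF......)
[9] create(b) — a=0,2,3 b=1 (map FFFF......)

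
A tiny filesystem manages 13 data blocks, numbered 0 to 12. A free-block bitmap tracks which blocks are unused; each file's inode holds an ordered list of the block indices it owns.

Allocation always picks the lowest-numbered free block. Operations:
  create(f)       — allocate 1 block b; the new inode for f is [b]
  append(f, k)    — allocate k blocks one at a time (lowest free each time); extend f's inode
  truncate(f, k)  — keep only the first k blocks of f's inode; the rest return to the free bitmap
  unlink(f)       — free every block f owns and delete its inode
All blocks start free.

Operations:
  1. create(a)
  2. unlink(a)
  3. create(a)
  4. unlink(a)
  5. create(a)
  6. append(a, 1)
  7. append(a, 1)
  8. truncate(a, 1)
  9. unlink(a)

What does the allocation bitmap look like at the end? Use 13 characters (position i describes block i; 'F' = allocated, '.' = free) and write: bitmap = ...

[1] create(a) — a=0 (map F............)
[2] unlink(a) —  (map .............)
[3] create(a) — a=0 (map F............)
[4] unlink(a) —  (map .............)
[5] create(a) — a=0 (map F............)
[6] append(a, 1) — a=0,1 (map FF...........)
[7] append(a, 1) — a=0,1,2 (map FFF..........)
[8] truncate(a, 1) — a=0 (map F............)
[9] unlink(a) —  (map .............)

bitmap = .............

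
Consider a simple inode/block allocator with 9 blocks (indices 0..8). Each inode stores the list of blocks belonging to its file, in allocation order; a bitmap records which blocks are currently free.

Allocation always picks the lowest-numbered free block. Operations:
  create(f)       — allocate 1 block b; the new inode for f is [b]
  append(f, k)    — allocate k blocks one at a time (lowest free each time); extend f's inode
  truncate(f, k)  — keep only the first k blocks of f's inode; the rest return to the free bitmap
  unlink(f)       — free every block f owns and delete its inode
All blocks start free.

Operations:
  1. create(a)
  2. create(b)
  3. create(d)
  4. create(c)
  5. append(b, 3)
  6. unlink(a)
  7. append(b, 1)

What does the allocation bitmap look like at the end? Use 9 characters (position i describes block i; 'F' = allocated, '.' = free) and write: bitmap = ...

create(a): bitmap=F........ | a=[0]
create(b): bitmap=FF....... | a=[0] b=[1]
create(d): bitmap=FFF...... | a=[0] b=[1] d=[2]
create(c): bitmap=FFFF..... | a=[0] b=[1] c=[3] d=[2]
append(b, 3): bitmap=FFFFFFF.. | a=[0] b=[1, 4, 5, 6] c=[3] d=[2]
unlink(a): bitmap=.FFFFFF.. | b=[1, 4, 5, 6] c=[3] d=[2]
append(b, 1): bitmap=FFFFFFF.. | b=[1, 4, 5, 6, 0] c=[3] d=[2]

bitmap = FFFFFFF..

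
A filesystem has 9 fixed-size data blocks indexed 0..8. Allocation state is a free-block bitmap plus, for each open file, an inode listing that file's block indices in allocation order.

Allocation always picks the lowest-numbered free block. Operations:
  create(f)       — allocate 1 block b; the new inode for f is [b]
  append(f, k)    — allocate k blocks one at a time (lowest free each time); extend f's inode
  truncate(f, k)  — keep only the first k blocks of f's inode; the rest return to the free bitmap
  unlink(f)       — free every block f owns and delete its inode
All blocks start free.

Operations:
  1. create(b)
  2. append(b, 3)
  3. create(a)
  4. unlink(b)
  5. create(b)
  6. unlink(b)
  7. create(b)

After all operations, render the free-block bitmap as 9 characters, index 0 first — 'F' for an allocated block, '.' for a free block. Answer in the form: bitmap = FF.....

bitmap = F...F....

create(b): bitmap=F........ | b=[0]
append(b, 3): bitmap=FFFF..... | b=[0, 1, 2, 3]
create(a): bitmap=FFFFF.... | a=[4] b=[0, 1, 2, 3]
unlink(b): bitmap=....F.... | a=[4]
create(b): bitmap=F...F.... | a=[4] b=[0]
unlink(b): bitmap=....F.... | a=[4]
create(b): bitmap=F...F.... | a=[4] b=[0]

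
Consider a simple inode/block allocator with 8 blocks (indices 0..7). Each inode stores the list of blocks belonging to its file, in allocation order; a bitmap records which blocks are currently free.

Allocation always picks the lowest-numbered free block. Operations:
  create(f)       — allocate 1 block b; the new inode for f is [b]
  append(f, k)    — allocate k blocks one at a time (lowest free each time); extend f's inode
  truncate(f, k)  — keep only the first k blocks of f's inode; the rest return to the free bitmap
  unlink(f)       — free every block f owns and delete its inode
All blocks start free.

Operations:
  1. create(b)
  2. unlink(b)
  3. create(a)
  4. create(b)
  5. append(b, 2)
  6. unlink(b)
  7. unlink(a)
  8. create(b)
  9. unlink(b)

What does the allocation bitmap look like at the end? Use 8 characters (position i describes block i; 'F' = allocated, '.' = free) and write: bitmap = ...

after create(b) → b:[0]  free=[F.......]
after unlink(b) →   free=[........]
after create(a) → a:[0]  free=[F.......]
after create(b) → a:[0], b:[1]  free=[FF......]
after append(b, 2) → a:[0], b:[1, 2, 3]  free=[FFFF....]
after unlink(b) → a:[0]  free=[F.......]
after unlink(a) →   free=[........]
after create(b) → b:[0]  free=[F.......]
after unlink(b) →   free=[........]

bitmap = ........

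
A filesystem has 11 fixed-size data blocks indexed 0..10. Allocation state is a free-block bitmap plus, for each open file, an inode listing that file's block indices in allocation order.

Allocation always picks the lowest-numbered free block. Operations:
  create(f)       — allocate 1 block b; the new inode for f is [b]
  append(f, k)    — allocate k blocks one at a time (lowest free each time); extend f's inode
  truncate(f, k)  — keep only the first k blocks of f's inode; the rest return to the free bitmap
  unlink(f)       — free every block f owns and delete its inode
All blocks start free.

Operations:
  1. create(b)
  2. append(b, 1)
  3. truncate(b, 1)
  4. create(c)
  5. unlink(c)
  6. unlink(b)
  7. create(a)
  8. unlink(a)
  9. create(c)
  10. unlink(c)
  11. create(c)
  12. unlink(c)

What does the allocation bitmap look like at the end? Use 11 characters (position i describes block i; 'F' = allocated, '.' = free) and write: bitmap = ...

[1] create(b) — b=0 (map F..........)
[2] append(b, 1) — b=0,1 (map FF.........)
[3] truncate(b, 1) — b=0 (map F..........)
[4] create(c) — b=0 c=1 (map FF.........)
[5] unlink(c) — b=0 (map F..........)
[6] unlink(b) —  (map ...........)
[7] create(a) — a=0 (map F..........)
[8] unlink(a) —  (map ...........)
[9] create(c) — c=0 (map F..........)
[10] unlink(c) —  (map ...........)
[11] create(c) — c=0 (map F..........)
[12] unlink(c) —  (map ...........)

bitmap = ...........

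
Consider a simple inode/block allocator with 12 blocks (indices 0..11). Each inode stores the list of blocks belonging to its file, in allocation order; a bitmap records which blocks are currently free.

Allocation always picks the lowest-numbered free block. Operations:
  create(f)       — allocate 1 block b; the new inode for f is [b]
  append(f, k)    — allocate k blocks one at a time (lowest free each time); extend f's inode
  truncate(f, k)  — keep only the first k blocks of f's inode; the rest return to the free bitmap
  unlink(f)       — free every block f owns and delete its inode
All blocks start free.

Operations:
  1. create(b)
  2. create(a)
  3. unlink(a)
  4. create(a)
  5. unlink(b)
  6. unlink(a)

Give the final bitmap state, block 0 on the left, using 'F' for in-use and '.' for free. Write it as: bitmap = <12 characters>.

[1] create(b) — b=0 (map F...........)
[2] create(a) — a=1 b=0 (map FF..........)
[3] unlink(a) — b=0 (map F...........)
[4] create(a) — a=1 b=0 (map FF..........)
[5] unlink(b) — a=1 (map .F..........)
[6] unlink(a) —  (map ............)

bitmap = ............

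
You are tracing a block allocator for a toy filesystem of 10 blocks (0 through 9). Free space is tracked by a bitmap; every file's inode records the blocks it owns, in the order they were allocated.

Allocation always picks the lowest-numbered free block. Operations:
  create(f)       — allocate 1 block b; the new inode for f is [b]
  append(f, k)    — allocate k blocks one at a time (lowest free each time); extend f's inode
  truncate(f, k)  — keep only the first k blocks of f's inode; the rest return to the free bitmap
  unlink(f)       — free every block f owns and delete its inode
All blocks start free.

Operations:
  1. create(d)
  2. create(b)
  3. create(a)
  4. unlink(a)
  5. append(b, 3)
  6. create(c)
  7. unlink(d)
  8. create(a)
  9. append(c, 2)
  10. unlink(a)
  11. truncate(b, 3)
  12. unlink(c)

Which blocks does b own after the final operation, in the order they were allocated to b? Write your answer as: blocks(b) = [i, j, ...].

after create(d) → d:[0]  free=[F.........]
after create(b) → b:[1], d:[0]  free=[FF........]
after create(a) → a:[2], b:[1], d:[0]  free=[FFF.......]
after unlink(a) → b:[1], d:[0]  free=[FF........]
after append(b, 3) → b:[1, 2, 3, 4], d:[0]  free=[FFFFF.....]
after create(c) → b:[1, 2, 3, 4], c:[5], d:[0]  free=[FFFFFF....]
after unlink(d) → b:[1, 2, 3, 4], c:[5]  free=[.FFFFF....]
after create(a) → a:[0], b:[1, 2, 3, 4], c:[5]  free=[FFFFFF....]
after append(c, 2) → a:[0], b:[1, 2, 3, 4], c:[5, 6, 7]  free=[FFFFFFFF..]
after unlink(a) → b:[1, 2, 3, 4], c:[5, 6, 7]  free=[.FFFFFFF..]
after truncate(b, 3) → b:[1, 2, 3], c:[5, 6, 7]  free=[.FFF.FFF..]
after unlink(c) → b:[1, 2, 3]  free=[.FFF......]

blocks(b) = [1, 2, 3]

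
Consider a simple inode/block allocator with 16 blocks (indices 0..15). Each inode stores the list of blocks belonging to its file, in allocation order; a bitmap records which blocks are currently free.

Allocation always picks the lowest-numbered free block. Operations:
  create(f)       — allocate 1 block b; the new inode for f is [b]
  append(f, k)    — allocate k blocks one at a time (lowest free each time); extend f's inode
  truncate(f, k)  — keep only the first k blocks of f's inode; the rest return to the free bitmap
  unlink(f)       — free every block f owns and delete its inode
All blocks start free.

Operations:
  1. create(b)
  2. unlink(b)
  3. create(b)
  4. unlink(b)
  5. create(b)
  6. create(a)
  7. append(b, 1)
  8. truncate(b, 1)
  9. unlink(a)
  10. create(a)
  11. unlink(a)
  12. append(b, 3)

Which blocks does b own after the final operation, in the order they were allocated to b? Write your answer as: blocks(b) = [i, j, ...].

blocks(b) = [0, 1, 2, 3]

create(b): bitmap=F............... | b=[0]
unlink(b): bitmap=................ | 
create(b): bitmap=F............... | b=[0]
unlink(b): bitmap=................ | 
create(b): bitmap=F............... | b=[0]
create(a): bitmap=FF.............. | a=[1] b=[0]
append(b, 1): bitmap=FFF............. | a=[1] b=[0, 2]
truncate(b, 1): bitmap=FF.............. | a=[1] b=[0]
unlink(a): bitmap=F............... | b=[0]
create(a): bitmap=FF.............. | a=[1] b=[0]
unlink(a): bitmap=F............... | b=[0]
append(b, 3): bitmap=FFFF............ | b=[0, 1, 2, 3]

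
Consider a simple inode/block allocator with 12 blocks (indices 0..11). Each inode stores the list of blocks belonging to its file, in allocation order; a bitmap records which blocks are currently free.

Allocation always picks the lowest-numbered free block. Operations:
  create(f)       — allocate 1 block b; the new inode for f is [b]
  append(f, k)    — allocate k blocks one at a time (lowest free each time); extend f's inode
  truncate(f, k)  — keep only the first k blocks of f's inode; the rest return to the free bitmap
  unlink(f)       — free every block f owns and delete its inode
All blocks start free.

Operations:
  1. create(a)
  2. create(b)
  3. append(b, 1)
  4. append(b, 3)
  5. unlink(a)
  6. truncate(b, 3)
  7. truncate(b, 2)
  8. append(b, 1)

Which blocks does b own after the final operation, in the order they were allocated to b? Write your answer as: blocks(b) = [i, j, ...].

  1. create(a)  ⇒  F...........  {a→[0]}
  2. create(b)  ⇒  FF..........  {a→[0]; b→[1]}
  3. append(b, 1)  ⇒  FFF.........  {a→[0]; b→[1, 2]}
  4. append(b, 3)  ⇒  FFFFFF......  {a→[0]; b→[1, 2, 3, 4, 5]}
  5. unlink(a)  ⇒  .FFFFF......  {b→[1, 2, 3, 4, 5]}
  6. truncate(b, 3)  ⇒  .FFF........  {b→[1, 2, 3]}
  7. truncate(b, 2)  ⇒  .FF.........  {b→[1, 2]}
  8. append(b, 1)  ⇒  FFF.........  {b→[1, 2, 0]}

blocks(b) = [1, 2, 0]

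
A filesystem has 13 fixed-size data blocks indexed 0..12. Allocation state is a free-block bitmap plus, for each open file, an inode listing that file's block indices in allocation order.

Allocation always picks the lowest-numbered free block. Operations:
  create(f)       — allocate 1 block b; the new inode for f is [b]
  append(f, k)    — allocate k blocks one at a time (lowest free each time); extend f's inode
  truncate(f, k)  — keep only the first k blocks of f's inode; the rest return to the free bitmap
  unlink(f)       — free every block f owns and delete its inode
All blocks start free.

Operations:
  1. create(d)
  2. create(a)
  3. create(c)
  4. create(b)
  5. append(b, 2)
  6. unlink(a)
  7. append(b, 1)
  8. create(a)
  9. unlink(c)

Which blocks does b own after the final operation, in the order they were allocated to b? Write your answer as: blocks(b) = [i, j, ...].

blocks(b) = [3, 4, 5, 1]

create(d): bitmap=F............ | d=[0]
create(a): bitmap=FF........... | a=[1] d=[0]
create(c): bitmap=FFF.......... | a=[1] c=[2] d=[0]
create(b): bitmap=FFFF......... | a=[1] b=[3] c=[2] d=[0]
append(b, 2): bitmap=FFFFFF....... | a=[1] b=[3, 4, 5] c=[2] d=[0]
unlink(a): bitmap=F.FFFF....... | b=[3, 4, 5] c=[2] d=[0]
append(b, 1): bitmap=FFFFFF....... | b=[3, 4, 5, 1] c=[2] d=[0]
create(a): bitmap=FFFFFFF...... | a=[6] b=[3, 4, 5, 1] c=[2] d=[0]
unlink(c): bitmap=FF.FFFF...... | a=[6] b=[3, 4, 5, 1] d=[0]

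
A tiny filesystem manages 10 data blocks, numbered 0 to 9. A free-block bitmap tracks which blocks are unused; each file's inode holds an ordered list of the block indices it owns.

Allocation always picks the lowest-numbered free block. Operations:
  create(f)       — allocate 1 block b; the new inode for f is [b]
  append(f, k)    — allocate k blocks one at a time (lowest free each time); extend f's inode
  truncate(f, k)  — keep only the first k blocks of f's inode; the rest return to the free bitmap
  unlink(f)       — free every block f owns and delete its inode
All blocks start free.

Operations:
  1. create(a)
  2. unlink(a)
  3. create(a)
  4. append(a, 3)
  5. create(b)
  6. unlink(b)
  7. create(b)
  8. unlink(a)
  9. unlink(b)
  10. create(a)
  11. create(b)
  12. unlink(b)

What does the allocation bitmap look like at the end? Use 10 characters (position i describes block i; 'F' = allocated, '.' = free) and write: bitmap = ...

  1. create(a)  ⇒  F.........  {a→[0]}
  2. unlink(a)  ⇒  ..........  {}
  3. create(a)  ⇒  F.........  {a→[0]}
  4. append(a, 3)  ⇒  FFFF......  {a→[0, 1, 2, 3]}
  5. create(b)  ⇒  FFFFF.....  {a→[0, 1, 2, 3]; b→[4]}
  6. unlink(b)  ⇒  FFFF......  {a→[0, 1, 2, 3]}
  7. create(b)  ⇒  FFFFF.....  {a→[0, 1, 2, 3]; b→[4]}
  8. unlink(a)  ⇒  ....F.....  {b→[4]}
  9. unlink(b)  ⇒  ..........  {}
  10. create(a)  ⇒  F.........  {a→[0]}
  11. create(b)  ⇒  FF........  {a→[0]; b→[1]}
  12. unlink(b)  ⇒  F.........  {a→[0]}

bitmap = F.........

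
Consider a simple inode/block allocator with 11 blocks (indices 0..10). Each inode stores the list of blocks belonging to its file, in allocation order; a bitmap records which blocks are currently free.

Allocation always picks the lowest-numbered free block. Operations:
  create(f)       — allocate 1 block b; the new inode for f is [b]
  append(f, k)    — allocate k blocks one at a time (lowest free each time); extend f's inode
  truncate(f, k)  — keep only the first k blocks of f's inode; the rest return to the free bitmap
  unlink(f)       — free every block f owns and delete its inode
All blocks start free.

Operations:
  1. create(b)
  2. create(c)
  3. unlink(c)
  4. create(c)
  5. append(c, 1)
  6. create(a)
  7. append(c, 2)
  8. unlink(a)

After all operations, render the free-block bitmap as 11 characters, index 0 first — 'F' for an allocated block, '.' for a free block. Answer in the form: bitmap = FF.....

bitmap = FFF.FF.....

create(b): bitmap=F.......... | b=[0]
create(c): bitmap=FF......... | b=[0] c=[1]
unlink(c): bitmap=F.......... | b=[0]
create(c): bitmap=FF......... | b=[0] c=[1]
append(c, 1): bitmap=FFF........ | b=[0] c=[1, 2]
create(a): bitmap=FFFF....... | a=[3] b=[0] c=[1, 2]
append(c, 2): bitmap=FFFFFF..... | a=[3] b=[0] c=[1, 2, 4, 5]
unlink(a): bitmap=FFF.FF..... | b=[0] c=[1, 2, 4, 5]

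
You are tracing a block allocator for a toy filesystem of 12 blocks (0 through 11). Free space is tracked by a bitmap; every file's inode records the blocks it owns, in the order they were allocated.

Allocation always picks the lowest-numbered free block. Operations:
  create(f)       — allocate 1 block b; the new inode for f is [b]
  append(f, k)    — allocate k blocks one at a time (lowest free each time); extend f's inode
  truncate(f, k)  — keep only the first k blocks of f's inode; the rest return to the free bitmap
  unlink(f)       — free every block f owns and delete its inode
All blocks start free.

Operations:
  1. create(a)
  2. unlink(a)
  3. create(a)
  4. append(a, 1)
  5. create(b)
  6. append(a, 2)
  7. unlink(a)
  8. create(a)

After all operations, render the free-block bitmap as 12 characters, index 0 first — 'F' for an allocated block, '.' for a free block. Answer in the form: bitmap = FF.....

bitmap = F.F.........

after create(a) → a:[0]  free=[F...........]
after unlink(a) →   free=[............]
after create(a) → a:[0]  free=[F...........]
after append(a, 1) → a:[0, 1]  free=[FF..........]
after create(b) → a:[0, 1], b:[2]  free=[FFF.........]
after append(a, 2) → a:[0, 1, 3, 4], b:[2]  free=[FFFFF.......]
after unlink(a) → b:[2]  free=[..F.........]
after create(a) → a:[0], b:[2]  free=[F.F.........]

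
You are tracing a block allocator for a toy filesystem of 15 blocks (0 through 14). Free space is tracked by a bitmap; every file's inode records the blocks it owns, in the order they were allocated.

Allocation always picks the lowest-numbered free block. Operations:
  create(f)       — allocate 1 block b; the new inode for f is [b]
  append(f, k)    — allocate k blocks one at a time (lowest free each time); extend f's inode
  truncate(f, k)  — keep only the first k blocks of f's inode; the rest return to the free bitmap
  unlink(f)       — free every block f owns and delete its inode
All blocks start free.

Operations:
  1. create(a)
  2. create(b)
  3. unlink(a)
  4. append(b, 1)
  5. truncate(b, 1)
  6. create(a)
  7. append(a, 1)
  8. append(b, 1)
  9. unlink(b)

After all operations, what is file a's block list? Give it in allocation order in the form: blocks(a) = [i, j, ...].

blocks(a) = [0, 2]

after create(a) → a:[0]  free=[F..............]
after create(b) → a:[0], b:[1]  free=[FF.............]
after unlink(a) → b:[1]  free=[.F.............]
after append(b, 1) → b:[1, 0]  free=[FF.............]
after truncate(b, 1) → b:[1]  free=[.F.............]
after create(a) → a:[0], b:[1]  free=[FF.............]
after append(a, 1) → a:[0, 2], b:[1]  free=[FFF............]
after append(b, 1) → a:[0, 2], b:[1, 3]  free=[FFFF...........]
after unlink(b) → a:[0, 2]  free=[F.F............]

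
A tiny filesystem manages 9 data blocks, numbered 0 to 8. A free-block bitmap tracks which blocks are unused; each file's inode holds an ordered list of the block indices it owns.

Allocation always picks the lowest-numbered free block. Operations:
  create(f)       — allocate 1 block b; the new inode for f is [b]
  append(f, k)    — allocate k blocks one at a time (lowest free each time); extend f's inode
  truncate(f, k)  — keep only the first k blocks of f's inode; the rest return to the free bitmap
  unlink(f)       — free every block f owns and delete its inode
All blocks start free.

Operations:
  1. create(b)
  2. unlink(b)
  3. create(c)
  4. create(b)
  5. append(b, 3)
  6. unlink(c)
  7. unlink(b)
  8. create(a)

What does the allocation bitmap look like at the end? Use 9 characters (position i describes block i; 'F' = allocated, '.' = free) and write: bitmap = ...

after create(b) → b:[0]  free=[F........]
after unlink(b) →   free=[.........]
after create(c) → c:[0]  free=[F........]
after create(b) → b:[1], c:[0]  free=[FF.......]
after append(b, 3) → b:[1, 2, 3, 4], c:[0]  free=[FFFFF....]
after unlink(c) → b:[1, 2, 3, 4]  free=[.FFFF....]
after unlink(b) →   free=[.........]
after create(a) → a:[0]  free=[F........]

bitmap = F........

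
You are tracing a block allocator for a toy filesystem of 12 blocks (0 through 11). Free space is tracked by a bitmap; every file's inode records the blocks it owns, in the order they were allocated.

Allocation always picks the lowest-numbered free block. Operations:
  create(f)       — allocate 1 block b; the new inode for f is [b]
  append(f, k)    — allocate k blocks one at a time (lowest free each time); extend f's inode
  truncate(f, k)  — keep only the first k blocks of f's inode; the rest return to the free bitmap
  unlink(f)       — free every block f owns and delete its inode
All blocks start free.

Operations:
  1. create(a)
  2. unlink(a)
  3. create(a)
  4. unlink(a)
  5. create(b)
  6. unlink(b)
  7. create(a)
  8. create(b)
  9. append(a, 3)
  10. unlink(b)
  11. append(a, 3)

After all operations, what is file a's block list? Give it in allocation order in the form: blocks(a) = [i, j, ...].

after create(a) → a:[0]  free=[F...........]
after unlink(a) →   free=[............]
after create(a) → a:[0]  free=[F...........]
after unlink(a) →   free=[............]
after create(b) → b:[0]  free=[F...........]
after unlink(b) →   free=[............]
after create(a) → a:[0]  free=[F...........]
after create(b) → a:[0], b:[1]  free=[FF..........]
after append(a, 3) → a:[0, 2, 3, 4], b:[1]  free=[FFFFF.......]
after unlink(b) → a:[0, 2, 3, 4]  free=[F.FFF.......]
after append(a, 3) → a:[0, 2, 3, 4, 1, 5, 6]  free=[FFFFFFF.....]

blocks(a) = [0, 2, 3, 4, 1, 5, 6]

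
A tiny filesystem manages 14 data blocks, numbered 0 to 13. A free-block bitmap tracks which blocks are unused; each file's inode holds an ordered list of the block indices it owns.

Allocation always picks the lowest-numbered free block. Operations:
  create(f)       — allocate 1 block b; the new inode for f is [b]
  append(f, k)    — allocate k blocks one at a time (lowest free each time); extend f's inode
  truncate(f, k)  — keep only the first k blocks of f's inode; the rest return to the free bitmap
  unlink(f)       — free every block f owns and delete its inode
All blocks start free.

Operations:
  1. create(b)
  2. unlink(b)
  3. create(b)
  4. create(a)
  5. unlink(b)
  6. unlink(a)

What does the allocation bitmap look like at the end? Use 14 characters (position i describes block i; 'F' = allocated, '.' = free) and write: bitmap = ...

create(b): bitmap=F............. | b=[0]
unlink(b): bitmap=.............. | 
create(b): bitmap=F............. | b=[0]
create(a): bitmap=FF............ | a=[1] b=[0]
unlink(b): bitmap=.F............ | a=[1]
unlink(a): bitmap=.............. | 

bitmap = ..............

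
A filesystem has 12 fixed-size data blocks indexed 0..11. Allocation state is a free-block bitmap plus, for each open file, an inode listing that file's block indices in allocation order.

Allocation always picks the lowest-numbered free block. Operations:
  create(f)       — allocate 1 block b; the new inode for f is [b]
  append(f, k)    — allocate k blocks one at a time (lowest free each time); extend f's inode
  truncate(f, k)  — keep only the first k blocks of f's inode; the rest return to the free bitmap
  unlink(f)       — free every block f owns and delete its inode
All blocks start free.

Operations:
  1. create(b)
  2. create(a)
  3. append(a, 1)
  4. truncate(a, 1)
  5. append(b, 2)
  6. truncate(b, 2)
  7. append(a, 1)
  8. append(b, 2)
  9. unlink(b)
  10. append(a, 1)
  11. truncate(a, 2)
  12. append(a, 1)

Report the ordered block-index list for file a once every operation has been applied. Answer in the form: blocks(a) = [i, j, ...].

blocks(a) = [1, 3, 0]

  1. create(b)  ⇒  F...........  {b→[0]}
  2. create(a)  ⇒  FF..........  {a→[1]; b→[0]}
  3. append(a, 1)  ⇒  FFF.........  {a→[1, 2]; b→[0]}
  4. truncate(a, 1)  ⇒  FF..........  {a→[1]; b→[0]}
  5. append(b, 2)  ⇒  FFFF........  {a→[1]; b→[0, 2, 3]}
  6. truncate(b, 2)  ⇒  FFF.........  {a→[1]; b→[0, 2]}
  7. append(a, 1)  ⇒  FFFF........  {a→[1, 3]; b→[0, 2]}
  8. append(b, 2)  ⇒  FFFFFF......  {a→[1, 3]; b→[0, 2, 4, 5]}
  9. unlink(b)  ⇒  .F.F........  {a→[1, 3]}
  10. append(a, 1)  ⇒  FF.F........  {a→[1, 3, 0]}
  11. truncate(a, 2)  ⇒  .F.F........  {a→[1, 3]}
  12. append(a, 1)  ⇒  FF.F........  {a→[1, 3, 0]}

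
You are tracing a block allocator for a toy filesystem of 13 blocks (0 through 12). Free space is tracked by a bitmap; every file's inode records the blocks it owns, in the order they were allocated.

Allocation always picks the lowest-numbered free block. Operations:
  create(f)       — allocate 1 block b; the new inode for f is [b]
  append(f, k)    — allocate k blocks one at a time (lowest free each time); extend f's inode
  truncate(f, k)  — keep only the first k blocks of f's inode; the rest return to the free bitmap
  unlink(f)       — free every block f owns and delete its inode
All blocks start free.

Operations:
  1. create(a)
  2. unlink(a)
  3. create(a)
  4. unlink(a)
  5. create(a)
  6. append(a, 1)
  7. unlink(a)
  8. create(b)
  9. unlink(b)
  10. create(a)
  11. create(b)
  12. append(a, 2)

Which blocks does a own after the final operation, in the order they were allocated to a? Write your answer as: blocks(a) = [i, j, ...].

blocks(a) = [0, 2, 3]

[1] create(a) — a=0 (map F............)
[2] unlink(a) —  (map .............)
[3] create(a) — a=0 (map F............)
[4] unlink(a) —  (map .............)
[5] create(a) — a=0 (map F............)
[6] append(a, 1) — a=0,1 (map FF...........)
[7] unlink(a) —  (map .............)
[8] create(b) — b=0 (map F............)
[9] unlink(b) —  (map .............)
[10] create(a) — a=0 (map F............)
[11] create(b) — a=0 b=1 (map FF...........)
[12] append(a, 2) — a=0,2,3 b=1 (map FFFF.........)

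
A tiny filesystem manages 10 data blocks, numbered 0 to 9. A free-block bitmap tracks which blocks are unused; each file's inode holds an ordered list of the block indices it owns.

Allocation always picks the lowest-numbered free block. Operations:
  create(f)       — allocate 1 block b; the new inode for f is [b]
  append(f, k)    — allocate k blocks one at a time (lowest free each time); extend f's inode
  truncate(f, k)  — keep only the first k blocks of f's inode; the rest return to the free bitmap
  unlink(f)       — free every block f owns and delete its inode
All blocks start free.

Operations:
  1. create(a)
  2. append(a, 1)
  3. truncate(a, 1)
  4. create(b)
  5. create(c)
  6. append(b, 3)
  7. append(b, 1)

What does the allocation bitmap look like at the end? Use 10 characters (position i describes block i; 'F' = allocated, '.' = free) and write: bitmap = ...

bitmap = FFFFFFF...

after create(a) → a:[0]  free=[F.........]
after append(a, 1) → a:[0, 1]  free=[FF........]
after truncate(a, 1) → a:[0]  free=[F.........]
after create(b) → a:[0], b:[1]  free=[FF........]
after create(c) → a:[0], b:[1], c:[2]  free=[FFF.......]
after append(b, 3) → a:[0], b:[1, 3, 4, 5], c:[2]  free=[FFFFFF....]
after append(b, 1) → a:[0], b:[1, 3, 4, 5, 6], c:[2]  free=[FFFFFFF...]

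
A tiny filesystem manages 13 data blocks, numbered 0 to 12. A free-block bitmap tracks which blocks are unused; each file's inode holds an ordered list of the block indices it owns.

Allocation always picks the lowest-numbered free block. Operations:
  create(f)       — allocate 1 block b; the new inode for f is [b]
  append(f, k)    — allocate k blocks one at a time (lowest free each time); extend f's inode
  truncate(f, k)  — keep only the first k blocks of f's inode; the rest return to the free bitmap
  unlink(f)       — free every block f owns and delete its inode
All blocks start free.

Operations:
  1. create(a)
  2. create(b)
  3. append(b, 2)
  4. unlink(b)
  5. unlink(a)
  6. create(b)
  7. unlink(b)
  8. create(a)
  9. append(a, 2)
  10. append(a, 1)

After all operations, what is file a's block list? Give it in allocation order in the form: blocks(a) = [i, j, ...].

after create(a) → a:[0]  free=[F............]
after create(b) → a:[0], b:[1]  free=[FF...........]
after append(b, 2) → a:[0], b:[1, 2, 3]  free=[FFFF.........]
after unlink(b) → a:[0]  free=[F............]
after unlink(a) →   free=[.............]
after create(b) → b:[0]  free=[F............]
after unlink(b) →   free=[.............]
after create(a) → a:[0]  free=[F............]
after append(a, 2) → a:[0, 1, 2]  free=[FFF..........]
after append(a, 1) → a:[0, 1, 2, 3]  free=[FFFF.........]

blocks(a) = [0, 1, 2, 3]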